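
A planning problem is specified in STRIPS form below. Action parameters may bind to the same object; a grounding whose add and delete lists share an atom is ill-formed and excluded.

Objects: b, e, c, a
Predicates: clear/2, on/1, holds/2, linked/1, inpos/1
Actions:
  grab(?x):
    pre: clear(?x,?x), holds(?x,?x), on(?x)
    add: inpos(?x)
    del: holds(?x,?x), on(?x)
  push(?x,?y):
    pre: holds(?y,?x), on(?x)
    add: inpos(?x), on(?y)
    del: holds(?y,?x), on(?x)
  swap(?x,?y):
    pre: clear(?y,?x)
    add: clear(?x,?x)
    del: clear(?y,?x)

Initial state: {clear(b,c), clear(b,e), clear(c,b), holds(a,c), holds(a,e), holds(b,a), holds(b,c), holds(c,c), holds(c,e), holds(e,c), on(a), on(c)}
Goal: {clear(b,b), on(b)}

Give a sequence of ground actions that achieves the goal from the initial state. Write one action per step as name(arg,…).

1. push(c,b)  →  {clear(b,c), clear(b,e), clear(c,b), holds(a,c), holds(a,e), holds(b,a), holds(c,c), holds(c,e), holds(e,c), inpos(c), on(a), on(b)}
2. swap(b,c)  →  {clear(b,b), clear(b,c), clear(b,e), holds(a,c), holds(a,e), holds(b,a), holds(c,c), holds(c,e), holds(e,c), inpos(c), on(a), on(b)}

push(c,b); swap(b,c)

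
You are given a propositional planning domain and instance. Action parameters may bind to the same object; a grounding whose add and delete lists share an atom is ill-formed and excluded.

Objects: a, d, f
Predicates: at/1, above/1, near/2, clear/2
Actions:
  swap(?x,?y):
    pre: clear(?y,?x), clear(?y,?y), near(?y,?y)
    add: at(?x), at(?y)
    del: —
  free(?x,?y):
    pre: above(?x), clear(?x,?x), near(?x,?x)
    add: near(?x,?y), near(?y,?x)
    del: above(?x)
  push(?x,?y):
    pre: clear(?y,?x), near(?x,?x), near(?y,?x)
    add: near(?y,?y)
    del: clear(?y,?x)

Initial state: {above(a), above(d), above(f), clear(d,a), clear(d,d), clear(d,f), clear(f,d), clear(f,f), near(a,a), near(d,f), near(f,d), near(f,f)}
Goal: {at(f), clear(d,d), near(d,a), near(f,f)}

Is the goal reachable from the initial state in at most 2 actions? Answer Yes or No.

1. swap(d,f)  →  {above(a), above(d), above(f), at(d), at(f), clear(d,a), clear(d,d), clear(d,f), clear(f,d), clear(f,f), near(a,a), near(d,f), near(f,d), near(f,f)}
2. push(f,d)  →  {above(a), above(d), above(f), at(d), at(f), clear(d,a), clear(d,d), clear(f,d), clear(f,f), near(a,a), near(d,d), near(d,f), near(f,d), near(f,f)}
3. free(d,a)  →  {above(a), above(f), at(d), at(f), clear(d,a), clear(d,d), clear(f,d), clear(f,f), near(a,a), near(a,d), near(d,a), near(d,d), near(d,f), near(f,d), near(f,f)}
optimal plan length = 3; 3 > 2

No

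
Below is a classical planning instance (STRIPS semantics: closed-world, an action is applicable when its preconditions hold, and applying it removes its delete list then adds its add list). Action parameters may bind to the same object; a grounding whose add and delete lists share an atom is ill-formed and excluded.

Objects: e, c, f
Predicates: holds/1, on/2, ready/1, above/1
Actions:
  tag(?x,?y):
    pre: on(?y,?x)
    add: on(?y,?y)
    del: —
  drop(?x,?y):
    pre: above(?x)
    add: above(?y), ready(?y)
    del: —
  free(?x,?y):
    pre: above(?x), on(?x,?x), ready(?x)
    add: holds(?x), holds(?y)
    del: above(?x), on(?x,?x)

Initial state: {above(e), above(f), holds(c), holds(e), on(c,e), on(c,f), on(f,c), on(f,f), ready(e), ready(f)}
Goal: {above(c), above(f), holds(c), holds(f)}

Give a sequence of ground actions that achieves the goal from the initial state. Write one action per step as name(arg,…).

1. drop(e,c)  →  {above(c), above(e), above(f), holds(c), holds(e), on(c,e), on(c,f), on(f,c), on(f,f), ready(c), ready(e), ready(f)}
2. free(f,e)  →  {above(c), above(e), holds(c), holds(e), holds(f), on(c,e), on(c,f), on(f,c), ready(c), ready(e), ready(f)}
3. drop(e,f)  →  {above(c), above(e), above(f), holds(c), holds(e), holds(f), on(c,e), on(c,f), on(f,c), ready(c), ready(e), ready(f)}

drop(e,c); free(f,e); drop(e,f)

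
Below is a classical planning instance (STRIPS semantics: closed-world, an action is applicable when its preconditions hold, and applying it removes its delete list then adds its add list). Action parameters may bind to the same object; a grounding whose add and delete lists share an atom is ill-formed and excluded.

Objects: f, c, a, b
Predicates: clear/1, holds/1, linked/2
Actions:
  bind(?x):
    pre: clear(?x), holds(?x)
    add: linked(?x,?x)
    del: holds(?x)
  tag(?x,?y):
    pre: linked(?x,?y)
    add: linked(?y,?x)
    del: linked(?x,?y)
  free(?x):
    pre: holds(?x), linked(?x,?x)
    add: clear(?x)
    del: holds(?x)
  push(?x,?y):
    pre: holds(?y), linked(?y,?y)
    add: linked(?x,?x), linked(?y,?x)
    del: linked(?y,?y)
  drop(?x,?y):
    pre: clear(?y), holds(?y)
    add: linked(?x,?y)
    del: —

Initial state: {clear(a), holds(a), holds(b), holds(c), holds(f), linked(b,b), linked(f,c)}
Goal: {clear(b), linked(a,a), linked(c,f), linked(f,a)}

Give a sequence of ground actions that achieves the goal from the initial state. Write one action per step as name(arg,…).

1. tag(f,c)  →  {clear(a), holds(a), holds(b), holds(c), holds(f), linked(b,b), linked(c,f)}
2. free(b)  →  {clear(a), clear(b), holds(a), holds(c), holds(f), linked(b,b), linked(c,f)}
3. drop(f,a)  →  {clear(a), clear(b), holds(a), holds(c), holds(f), linked(b,b), linked(c,f), linked(f,a)}
4. bind(a)  →  {clear(a), clear(b), holds(c), holds(f), linked(a,a), linked(b,b), linked(c,f), linked(f,a)}

tag(f,c); free(b); drop(f,a); bind(a)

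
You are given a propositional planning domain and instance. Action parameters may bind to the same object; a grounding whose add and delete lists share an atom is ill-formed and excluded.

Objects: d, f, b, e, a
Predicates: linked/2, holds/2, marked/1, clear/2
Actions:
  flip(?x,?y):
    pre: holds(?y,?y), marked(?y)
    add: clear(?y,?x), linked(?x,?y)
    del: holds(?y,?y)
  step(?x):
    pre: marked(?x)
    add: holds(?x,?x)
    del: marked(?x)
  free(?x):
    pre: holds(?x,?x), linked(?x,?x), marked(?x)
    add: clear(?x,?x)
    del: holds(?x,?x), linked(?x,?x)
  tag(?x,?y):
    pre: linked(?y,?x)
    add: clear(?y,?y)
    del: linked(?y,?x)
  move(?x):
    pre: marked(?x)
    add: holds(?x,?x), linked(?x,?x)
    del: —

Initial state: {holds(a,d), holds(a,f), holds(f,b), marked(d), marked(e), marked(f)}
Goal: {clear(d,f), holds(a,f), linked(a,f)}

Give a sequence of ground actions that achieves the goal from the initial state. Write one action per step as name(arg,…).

move(d); flip(f,d); move(f); flip(a,f)

1. move(d)  →  {holds(a,d), holds(a,f), holds(d,d), holds(f,b), linked(d,d), marked(d), marked(e), marked(f)}
2. flip(f,d)  →  {clear(d,f), holds(a,d), holds(a,f), holds(f,b), linked(d,d), linked(f,d), marked(d), marked(e), marked(f)}
3. move(f)  →  {clear(d,f), holds(a,d), holds(a,f), holds(f,b), holds(f,f), linked(d,d), linked(f,d), linked(f,f), marked(d), marked(e), marked(f)}
4. flip(a,f)  →  {clear(d,f), clear(f,a), holds(a,d), holds(a,f), holds(f,b), linked(a,f), linked(d,d), linked(f,d), linked(f,f), marked(d), marked(e), marked(f)}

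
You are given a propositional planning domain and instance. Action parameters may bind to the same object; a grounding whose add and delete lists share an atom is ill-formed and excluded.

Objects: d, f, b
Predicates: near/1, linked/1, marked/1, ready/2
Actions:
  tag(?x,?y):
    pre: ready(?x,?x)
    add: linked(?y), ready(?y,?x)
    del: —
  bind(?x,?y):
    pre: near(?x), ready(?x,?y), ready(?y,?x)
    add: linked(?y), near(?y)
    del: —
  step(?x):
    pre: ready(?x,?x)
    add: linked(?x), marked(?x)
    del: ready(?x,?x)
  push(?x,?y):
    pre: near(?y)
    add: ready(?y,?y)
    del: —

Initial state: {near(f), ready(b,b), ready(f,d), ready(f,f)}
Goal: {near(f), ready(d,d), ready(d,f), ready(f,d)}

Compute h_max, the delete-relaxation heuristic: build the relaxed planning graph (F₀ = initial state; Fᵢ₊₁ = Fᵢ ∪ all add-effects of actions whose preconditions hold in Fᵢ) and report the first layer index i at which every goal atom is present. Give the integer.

3

F0 = init (4 atoms)
F1 = F0 ∪ {linked(b), linked(d), linked(f), marked(b), marked(f), ready(b,f), ready(d,b), ready(d,f), ready(f,b)}  (13 atoms)
F2 = F1 ∪ {near(b), near(d)}  (15 atoms)
F3 = F2 ∪ {ready(d,d)}  (16 atoms)
goal ⊆ F3  ⇒  h_max = 3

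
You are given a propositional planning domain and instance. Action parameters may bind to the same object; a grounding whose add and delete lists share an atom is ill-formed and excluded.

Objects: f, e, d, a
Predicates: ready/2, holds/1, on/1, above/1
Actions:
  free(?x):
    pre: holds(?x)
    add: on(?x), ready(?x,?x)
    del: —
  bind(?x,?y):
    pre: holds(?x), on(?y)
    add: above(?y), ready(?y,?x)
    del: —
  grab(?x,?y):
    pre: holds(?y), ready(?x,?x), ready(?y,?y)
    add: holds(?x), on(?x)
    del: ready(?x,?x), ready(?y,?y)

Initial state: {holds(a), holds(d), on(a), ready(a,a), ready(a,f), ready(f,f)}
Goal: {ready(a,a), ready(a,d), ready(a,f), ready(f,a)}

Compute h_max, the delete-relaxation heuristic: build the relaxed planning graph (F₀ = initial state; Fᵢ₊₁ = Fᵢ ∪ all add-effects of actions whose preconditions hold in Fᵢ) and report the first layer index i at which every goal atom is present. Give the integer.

F0 = init (6 atoms)
F1 = F0 ∪ {above(a), holds(f), on(d), on(f), ready(a,d), ready(d,d)}  (12 atoms)
F2 = F1 ∪ {above(d), above(f), ready(d,a), ready(d,f), ready(f,a), ready(f,d)}  (18 atoms)
goal ⊆ F2  ⇒  h_max = 2

2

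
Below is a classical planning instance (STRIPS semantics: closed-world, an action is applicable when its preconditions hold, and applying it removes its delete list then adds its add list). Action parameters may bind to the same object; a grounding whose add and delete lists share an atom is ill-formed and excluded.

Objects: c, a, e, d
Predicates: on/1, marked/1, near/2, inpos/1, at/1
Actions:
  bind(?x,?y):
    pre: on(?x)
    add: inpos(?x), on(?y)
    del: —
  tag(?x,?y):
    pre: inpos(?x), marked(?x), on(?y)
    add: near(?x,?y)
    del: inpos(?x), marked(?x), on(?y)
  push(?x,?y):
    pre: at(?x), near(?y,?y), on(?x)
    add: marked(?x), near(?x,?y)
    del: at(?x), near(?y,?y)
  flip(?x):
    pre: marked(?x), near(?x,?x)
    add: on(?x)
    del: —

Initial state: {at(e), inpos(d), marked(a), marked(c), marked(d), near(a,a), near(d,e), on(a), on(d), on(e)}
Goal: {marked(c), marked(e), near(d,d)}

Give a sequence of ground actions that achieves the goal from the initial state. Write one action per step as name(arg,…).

1. tag(d,d)  →  {at(e), marked(a), marked(c), near(a,a), near(d,d), near(d,e), on(a), on(e)}
2. push(e,a)  →  {marked(a), marked(c), marked(e), near(d,d), near(d,e), near(e,a), on(a), on(e)}

tag(d,d); push(e,a)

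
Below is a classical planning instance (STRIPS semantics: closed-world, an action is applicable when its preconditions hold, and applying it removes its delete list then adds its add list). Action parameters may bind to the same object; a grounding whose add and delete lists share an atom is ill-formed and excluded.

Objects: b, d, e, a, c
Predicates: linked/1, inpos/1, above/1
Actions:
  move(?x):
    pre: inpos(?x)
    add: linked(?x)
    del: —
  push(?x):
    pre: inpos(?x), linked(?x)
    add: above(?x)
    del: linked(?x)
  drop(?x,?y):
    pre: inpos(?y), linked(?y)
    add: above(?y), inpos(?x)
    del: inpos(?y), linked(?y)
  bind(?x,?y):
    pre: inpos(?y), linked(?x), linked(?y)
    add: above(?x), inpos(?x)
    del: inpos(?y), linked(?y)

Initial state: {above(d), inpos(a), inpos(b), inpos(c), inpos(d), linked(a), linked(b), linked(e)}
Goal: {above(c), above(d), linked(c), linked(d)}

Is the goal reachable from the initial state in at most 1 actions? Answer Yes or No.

No

1. move(d)  →  {above(d), inpos(a), inpos(b), inpos(c), inpos(d), linked(a), linked(b), linked(d), linked(e)}
2. move(c)  →  {above(d), inpos(a), inpos(b), inpos(c), inpos(d), linked(a), linked(b), linked(c), linked(d), linked(e)}
3. bind(c,b)  →  {above(c), above(d), inpos(a), inpos(c), inpos(d), linked(a), linked(c), linked(d), linked(e)}
optimal plan length = 3; 3 > 1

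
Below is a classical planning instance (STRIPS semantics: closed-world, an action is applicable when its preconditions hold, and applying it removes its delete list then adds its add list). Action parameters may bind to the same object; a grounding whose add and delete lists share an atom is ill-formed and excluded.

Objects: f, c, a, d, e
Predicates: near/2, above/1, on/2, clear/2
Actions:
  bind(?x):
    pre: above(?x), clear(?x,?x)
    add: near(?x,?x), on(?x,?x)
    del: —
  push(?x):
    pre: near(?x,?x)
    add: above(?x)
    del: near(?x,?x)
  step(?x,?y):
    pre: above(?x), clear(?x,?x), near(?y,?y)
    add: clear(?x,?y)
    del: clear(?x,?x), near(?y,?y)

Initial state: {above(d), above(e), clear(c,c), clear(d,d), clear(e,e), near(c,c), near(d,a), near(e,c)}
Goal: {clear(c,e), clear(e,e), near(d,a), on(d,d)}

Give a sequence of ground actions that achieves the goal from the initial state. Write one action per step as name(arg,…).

bind(d); bind(e); push(c); step(c,e)

1. bind(d)  →  {above(d), above(e), clear(c,c), clear(d,d), clear(e,e), near(c,c), near(d,a), near(d,d), near(e,c), on(d,d)}
2. bind(e)  →  {above(d), above(e), clear(c,c), clear(d,d), clear(e,e), near(c,c), near(d,a), near(d,d), near(e,c), near(e,e), on(d,d), on(e,e)}
3. push(c)  →  {above(c), above(d), above(e), clear(c,c), clear(d,d), clear(e,e), near(d,a), near(d,d), near(e,c), near(e,e), on(d,d), on(e,e)}
4. step(c,e)  →  {above(c), above(d), above(e), clear(c,e), clear(d,d), clear(e,e), near(d,a), near(d,d), near(e,c), on(d,d), on(e,e)}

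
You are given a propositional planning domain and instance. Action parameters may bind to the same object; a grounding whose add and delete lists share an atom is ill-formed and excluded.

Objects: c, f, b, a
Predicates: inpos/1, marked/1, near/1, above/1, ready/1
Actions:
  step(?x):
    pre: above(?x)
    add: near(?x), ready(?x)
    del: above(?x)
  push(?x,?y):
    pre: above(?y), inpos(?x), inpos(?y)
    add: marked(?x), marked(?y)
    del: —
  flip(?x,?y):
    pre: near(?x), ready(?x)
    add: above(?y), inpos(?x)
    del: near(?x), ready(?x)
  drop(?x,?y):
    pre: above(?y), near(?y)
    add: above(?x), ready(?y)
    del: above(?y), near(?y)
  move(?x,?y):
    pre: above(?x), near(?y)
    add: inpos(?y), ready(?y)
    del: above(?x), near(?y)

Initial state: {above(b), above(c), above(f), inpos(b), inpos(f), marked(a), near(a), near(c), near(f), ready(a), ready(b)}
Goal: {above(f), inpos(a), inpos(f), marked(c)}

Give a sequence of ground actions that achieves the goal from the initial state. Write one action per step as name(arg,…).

1. flip(a,c)  →  {above(b), above(c), above(f), inpos(a), inpos(b), inpos(f), marked(a), near(c), near(f), ready(b)}
2. move(c,c)  →  {above(b), above(f), inpos(a), inpos(b), inpos(c), inpos(f), marked(a), near(f), ready(b), ready(c)}
3. push(c,f)  →  {above(b), above(f), inpos(a), inpos(b), inpos(c), inpos(f), marked(a), marked(c), marked(f), near(f), ready(b), ready(c)}

flip(a,c); move(c,c); push(c,f)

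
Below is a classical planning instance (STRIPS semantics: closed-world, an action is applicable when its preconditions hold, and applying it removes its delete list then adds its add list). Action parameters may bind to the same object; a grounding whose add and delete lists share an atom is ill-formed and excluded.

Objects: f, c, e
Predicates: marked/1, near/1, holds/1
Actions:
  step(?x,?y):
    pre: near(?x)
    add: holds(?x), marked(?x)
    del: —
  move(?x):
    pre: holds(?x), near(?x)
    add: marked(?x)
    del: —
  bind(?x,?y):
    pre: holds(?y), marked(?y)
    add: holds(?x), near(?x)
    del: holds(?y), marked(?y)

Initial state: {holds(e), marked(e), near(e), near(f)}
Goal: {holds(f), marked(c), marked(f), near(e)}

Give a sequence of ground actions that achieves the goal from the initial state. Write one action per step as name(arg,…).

1. step(f,f)  →  {holds(e), holds(f), marked(e), marked(f), near(e), near(f)}
2. bind(c,e)  →  {holds(c), holds(f), marked(f), near(c), near(e), near(f)}
3. step(c,f)  →  {holds(c), holds(f), marked(c), marked(f), near(c), near(e), near(f)}

step(f,f); bind(c,e); step(c,f)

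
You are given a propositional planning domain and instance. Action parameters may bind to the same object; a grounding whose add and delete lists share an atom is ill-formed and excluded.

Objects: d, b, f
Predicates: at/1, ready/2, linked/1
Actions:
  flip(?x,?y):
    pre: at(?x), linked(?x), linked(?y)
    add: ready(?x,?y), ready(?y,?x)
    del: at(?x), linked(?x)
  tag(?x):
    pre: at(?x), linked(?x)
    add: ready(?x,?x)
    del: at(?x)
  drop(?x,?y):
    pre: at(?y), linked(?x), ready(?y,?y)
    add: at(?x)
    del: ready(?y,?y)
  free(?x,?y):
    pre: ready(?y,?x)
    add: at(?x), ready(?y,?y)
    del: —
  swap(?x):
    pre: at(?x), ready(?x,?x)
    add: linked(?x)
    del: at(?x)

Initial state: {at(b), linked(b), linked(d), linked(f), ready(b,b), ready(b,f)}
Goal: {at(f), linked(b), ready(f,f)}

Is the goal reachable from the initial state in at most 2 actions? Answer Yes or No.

1. drop(f,b)  →  {at(b), at(f), linked(b), linked(d), linked(f), ready(b,f)}
2. flip(f,f)  →  {at(b), linked(b), linked(d), ready(b,f), ready(f,f)}
3. free(f,b)  →  {at(b), at(f), linked(b), linked(d), ready(b,b), ready(b,f), ready(f,f)}
optimal plan length = 3; 3 > 2

No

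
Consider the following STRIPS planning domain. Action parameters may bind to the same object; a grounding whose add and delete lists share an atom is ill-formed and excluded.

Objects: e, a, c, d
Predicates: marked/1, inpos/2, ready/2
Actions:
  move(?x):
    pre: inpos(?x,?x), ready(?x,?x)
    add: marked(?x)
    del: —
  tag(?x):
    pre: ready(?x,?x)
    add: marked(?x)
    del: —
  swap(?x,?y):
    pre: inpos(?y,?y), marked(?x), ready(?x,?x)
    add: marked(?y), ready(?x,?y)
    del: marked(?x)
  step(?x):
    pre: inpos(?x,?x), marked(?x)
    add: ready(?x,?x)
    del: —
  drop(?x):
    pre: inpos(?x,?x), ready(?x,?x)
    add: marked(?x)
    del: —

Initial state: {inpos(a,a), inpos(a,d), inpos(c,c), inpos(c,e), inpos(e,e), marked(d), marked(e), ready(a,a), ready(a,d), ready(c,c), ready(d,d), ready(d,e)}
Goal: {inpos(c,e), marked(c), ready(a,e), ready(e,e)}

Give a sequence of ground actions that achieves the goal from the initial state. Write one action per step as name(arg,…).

move(a); move(c); swap(a,e); step(e)

1. move(a)  →  {inpos(a,a), inpos(a,d), inpos(c,c), inpos(c,e), inpos(e,e), marked(a), marked(d), marked(e), ready(a,a), ready(a,d), ready(c,c), ready(d,d), ready(d,e)}
2. move(c)  →  {inpos(a,a), inpos(a,d), inpos(c,c), inpos(c,e), inpos(e,e), marked(a), marked(c), marked(d), marked(e), ready(a,a), ready(a,d), ready(c,c), ready(d,d), ready(d,e)}
3. swap(a,e)  →  {inpos(a,a), inpos(a,d), inpos(c,c), inpos(c,e), inpos(e,e), marked(c), marked(d), marked(e), ready(a,a), ready(a,d), ready(a,e), ready(c,c), ready(d,d), ready(d,e)}
4. step(e)  →  {inpos(a,a), inpos(a,d), inpos(c,c), inpos(c,e), inpos(e,e), marked(c), marked(d), marked(e), ready(a,a), ready(a,d), ready(a,e), ready(c,c), ready(d,d), ready(d,e), ready(e,e)}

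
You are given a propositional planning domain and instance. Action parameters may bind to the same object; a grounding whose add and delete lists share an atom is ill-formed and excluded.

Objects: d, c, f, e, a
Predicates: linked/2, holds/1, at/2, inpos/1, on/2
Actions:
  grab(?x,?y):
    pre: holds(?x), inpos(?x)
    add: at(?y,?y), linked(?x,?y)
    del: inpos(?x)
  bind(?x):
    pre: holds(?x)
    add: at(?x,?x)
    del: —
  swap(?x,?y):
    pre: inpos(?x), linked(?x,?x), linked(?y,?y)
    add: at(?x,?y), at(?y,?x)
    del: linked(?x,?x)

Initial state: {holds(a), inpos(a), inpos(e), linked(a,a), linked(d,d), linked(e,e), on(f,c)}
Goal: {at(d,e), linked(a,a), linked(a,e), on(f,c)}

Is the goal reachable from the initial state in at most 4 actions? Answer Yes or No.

1. grab(a,e)  →  {at(e,e), holds(a), inpos(e), linked(a,a), linked(a,e), linked(d,d), linked(e,e), on(f,c)}
2. swap(e,d)  →  {at(d,e), at(e,d), at(e,e), holds(a), inpos(e), linked(a,a), linked(a,e), linked(d,d), on(f,c)}
optimal plan length = 2; 2 ≤ 4

Yes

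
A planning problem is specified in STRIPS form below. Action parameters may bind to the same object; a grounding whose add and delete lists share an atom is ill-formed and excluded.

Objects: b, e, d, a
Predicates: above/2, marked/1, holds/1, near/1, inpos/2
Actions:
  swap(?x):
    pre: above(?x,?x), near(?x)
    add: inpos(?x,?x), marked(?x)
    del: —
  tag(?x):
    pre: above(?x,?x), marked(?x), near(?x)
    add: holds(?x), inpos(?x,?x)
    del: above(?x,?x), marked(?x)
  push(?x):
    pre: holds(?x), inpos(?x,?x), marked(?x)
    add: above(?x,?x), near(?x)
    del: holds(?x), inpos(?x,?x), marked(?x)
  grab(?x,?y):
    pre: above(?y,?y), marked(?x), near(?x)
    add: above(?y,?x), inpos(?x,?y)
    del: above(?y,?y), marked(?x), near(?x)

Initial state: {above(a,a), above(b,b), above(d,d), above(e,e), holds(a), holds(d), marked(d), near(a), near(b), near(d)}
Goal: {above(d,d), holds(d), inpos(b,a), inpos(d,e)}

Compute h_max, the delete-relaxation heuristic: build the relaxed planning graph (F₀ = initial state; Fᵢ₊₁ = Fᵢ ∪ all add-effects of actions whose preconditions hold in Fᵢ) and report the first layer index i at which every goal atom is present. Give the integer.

2

F0 = init (10 atoms)
F1 = F0 ∪ {above(a,d), above(b,d), above(e,d), inpos(a,a), inpos(b,b), inpos(d,a), inpos(d,b), inpos(d,d), inpos(d,e), marked(a), marked(b)}  (21 atoms)
F2 = F1 ∪ {above(a,b), above(b,a), above(d,a), above(d,b), above(e,a), above(e,b), holds(b), inpos(a,b), inpos(a,d), inpos(a,e), inpos(b,a), inpos(b,d), inpos(b,e)}  (34 atoms)
goal ⊆ F2  ⇒  h_max = 2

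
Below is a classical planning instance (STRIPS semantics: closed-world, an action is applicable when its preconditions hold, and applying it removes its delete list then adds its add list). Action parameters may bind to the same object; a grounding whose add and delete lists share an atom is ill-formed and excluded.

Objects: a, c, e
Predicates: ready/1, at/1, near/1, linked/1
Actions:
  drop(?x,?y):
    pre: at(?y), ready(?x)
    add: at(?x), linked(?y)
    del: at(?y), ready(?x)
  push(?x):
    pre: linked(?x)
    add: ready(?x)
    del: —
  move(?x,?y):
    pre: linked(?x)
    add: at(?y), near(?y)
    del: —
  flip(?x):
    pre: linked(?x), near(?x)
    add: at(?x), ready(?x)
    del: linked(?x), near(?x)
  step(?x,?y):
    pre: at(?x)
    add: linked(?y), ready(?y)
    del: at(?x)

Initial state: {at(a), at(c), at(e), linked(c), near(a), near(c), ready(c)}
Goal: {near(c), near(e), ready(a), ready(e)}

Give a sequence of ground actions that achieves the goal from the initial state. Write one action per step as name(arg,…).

1. move(c,e)  →  {at(a), at(c), at(e), linked(c), near(a), near(c), near(e), ready(c)}
2. step(a,a)  →  {at(c), at(e), linked(a), linked(c), near(a), near(c), near(e), ready(a), ready(c)}
3. step(c,e)  →  {at(e), linked(a), linked(c), linked(e), near(a), near(c), near(e), ready(a), ready(c), ready(e)}

move(c,e); step(a,a); step(c,e)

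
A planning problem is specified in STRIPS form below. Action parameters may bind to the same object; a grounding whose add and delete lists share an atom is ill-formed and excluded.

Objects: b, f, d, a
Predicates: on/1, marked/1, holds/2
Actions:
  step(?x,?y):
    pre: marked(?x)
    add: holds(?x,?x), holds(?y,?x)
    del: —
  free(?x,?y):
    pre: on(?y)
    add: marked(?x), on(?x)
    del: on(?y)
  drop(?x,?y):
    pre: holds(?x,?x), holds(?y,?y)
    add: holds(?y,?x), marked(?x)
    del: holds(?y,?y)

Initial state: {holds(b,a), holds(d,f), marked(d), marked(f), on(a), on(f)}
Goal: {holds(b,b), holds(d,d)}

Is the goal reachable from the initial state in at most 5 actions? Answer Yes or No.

1. step(d,b)  →  {holds(b,a), holds(b,d), holds(d,d), holds(d,f), marked(d), marked(f), on(a), on(f)}
2. free(b,f)  →  {holds(b,a), holds(b,d), holds(d,d), holds(d,f), marked(b), marked(d), marked(f), on(a), on(b)}
3. step(b,b)  →  {holds(b,a), holds(b,b), holds(b,d), holds(d,d), holds(d,f), marked(b), marked(d), marked(f), on(a), on(b)}
optimal plan length = 3; 3 ≤ 5

Yes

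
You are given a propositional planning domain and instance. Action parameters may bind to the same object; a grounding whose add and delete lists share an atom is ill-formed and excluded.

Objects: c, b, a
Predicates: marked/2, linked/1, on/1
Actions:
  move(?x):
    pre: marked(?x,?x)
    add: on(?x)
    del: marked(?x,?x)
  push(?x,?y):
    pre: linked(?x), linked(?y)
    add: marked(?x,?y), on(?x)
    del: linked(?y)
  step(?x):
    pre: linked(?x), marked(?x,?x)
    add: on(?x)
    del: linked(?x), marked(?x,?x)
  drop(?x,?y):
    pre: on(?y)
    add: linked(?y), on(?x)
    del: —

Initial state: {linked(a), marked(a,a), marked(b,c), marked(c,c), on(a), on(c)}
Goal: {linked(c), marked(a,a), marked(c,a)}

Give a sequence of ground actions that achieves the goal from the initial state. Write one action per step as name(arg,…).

drop(c,c); push(c,a)

1. drop(c,c)  →  {linked(a), linked(c), marked(a,a), marked(b,c), marked(c,c), on(a), on(c)}
2. push(c,a)  →  {linked(c), marked(a,a), marked(b,c), marked(c,a), marked(c,c), on(a), on(c)}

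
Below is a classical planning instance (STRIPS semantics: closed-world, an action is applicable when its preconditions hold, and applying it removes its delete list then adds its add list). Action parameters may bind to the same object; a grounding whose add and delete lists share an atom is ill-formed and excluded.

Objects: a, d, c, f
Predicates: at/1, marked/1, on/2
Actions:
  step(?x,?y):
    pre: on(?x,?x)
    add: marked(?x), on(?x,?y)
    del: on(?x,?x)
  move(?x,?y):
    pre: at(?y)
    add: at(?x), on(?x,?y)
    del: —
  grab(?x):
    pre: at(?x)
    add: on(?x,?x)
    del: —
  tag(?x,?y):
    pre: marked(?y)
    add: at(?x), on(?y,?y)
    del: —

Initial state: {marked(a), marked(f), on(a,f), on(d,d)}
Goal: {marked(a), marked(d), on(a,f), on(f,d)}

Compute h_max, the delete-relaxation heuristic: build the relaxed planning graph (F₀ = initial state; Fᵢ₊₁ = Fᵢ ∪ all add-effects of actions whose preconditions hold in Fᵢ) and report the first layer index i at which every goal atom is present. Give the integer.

F0 = init (4 atoms)
F1 = F0 ∪ {at(a), at(c), at(d), at(f), marked(d), on(a,a), on(d,a), on(d,c), on(d,f), on(f,f)}  (14 atoms)
F2 = F1 ∪ {on(a,c), on(a,d), on(c,a), on(c,c), on(c,d), on(c,f), on(f,a), on(f,c), on(f,d)}  (23 atoms)
goal ⊆ F2  ⇒  h_max = 2

2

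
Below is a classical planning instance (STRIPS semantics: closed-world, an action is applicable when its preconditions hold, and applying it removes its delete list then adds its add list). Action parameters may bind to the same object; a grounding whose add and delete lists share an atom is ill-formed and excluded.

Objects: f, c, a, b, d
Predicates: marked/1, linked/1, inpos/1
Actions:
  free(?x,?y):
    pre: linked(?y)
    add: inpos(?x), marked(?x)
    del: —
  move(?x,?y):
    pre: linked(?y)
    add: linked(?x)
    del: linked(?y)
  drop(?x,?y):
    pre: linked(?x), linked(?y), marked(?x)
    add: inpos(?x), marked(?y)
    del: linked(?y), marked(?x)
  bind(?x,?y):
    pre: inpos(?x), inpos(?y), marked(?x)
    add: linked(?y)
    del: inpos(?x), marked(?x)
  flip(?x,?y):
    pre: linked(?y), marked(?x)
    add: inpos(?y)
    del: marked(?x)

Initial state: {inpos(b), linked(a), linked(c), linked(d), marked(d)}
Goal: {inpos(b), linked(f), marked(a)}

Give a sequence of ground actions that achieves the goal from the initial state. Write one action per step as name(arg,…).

1. free(a,c)  →  {inpos(a), inpos(b), linked(a), linked(c), linked(d), marked(a), marked(d)}
2. move(f,c)  →  {inpos(a), inpos(b), linked(a), linked(d), linked(f), marked(a), marked(d)}

free(a,c); move(f,c)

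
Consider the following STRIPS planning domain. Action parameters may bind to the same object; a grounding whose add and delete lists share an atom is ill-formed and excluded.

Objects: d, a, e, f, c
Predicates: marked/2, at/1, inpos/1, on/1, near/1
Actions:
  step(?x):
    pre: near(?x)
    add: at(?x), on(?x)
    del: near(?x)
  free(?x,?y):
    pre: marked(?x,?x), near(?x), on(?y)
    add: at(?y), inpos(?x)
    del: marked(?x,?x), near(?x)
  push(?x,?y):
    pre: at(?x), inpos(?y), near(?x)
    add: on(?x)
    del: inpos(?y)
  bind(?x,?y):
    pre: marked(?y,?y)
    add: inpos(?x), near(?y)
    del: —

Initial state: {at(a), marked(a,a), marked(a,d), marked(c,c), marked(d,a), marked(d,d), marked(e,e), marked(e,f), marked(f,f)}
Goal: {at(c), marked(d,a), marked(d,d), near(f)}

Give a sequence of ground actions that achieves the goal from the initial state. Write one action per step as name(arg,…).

1. bind(d,f)  →  {at(a), inpos(d), marked(a,a), marked(a,d), marked(c,c), marked(d,a), marked(d,d), marked(e,e), marked(e,f), marked(f,f), near(f)}
2. bind(d,c)  →  {at(a), inpos(d), marked(a,a), marked(a,d), marked(c,c), marked(d,a), marked(d,d), marked(e,e), marked(e,f), marked(f,f), near(c), near(f)}
3. step(c)  →  {at(a), at(c), inpos(d), marked(a,a), marked(a,d), marked(c,c), marked(d,a), marked(d,d), marked(e,e), marked(e,f), marked(f,f), near(f), on(c)}

bind(d,f); bind(d,c); step(c)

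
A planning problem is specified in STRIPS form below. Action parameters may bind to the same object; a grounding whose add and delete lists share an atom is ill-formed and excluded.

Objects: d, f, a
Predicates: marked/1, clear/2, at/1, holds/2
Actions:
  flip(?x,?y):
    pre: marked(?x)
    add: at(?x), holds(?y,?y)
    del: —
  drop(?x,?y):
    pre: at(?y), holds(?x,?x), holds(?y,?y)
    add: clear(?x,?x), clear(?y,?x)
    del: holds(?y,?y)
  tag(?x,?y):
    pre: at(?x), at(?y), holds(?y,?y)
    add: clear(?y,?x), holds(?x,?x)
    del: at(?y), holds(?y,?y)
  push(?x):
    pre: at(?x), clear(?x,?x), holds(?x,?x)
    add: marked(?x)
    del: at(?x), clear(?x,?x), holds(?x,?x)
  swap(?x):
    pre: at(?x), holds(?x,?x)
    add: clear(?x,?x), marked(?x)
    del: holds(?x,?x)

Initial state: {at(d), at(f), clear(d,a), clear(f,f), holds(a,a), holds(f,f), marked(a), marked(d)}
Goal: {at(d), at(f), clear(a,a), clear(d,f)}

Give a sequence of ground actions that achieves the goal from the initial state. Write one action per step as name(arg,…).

flip(d,d); drop(f,d); drop(a,f)

1. flip(d,d)  →  {at(d), at(f), clear(d,a), clear(f,f), holds(a,a), holds(d,d), holds(f,f), marked(a), marked(d)}
2. drop(f,d)  →  {at(d), at(f), clear(d,a), clear(d,f), clear(f,f), holds(a,a), holds(f,f), marked(a), marked(d)}
3. drop(a,f)  →  {at(d), at(f), clear(a,a), clear(d,a), clear(d,f), clear(f,a), clear(f,f), holds(a,a), marked(a), marked(d)}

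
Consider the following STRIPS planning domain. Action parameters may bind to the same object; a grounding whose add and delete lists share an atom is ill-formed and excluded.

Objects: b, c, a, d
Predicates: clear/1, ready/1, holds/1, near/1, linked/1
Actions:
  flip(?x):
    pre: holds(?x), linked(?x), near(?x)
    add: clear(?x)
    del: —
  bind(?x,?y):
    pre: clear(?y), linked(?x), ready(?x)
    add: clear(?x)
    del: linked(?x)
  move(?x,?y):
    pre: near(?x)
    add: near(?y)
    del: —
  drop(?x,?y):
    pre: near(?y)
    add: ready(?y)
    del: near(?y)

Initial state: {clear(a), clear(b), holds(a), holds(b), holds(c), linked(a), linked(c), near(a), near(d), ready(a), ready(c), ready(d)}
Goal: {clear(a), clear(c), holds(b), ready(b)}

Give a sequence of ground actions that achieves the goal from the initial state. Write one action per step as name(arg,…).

1. bind(c,b)  →  {clear(a), clear(b), clear(c), holds(a), holds(b), holds(c), linked(a), near(a), near(d), ready(a), ready(c), ready(d)}
2. move(a,b)  →  {clear(a), clear(b), clear(c), holds(a), holds(b), holds(c), linked(a), near(a), near(b), near(d), ready(a), ready(c), ready(d)}
3. drop(b,b)  →  {clear(a), clear(b), clear(c), holds(a), holds(b), holds(c), linked(a), near(a), near(d), ready(a), ready(b), ready(c), ready(d)}

bind(c,b); move(a,b); drop(b,b)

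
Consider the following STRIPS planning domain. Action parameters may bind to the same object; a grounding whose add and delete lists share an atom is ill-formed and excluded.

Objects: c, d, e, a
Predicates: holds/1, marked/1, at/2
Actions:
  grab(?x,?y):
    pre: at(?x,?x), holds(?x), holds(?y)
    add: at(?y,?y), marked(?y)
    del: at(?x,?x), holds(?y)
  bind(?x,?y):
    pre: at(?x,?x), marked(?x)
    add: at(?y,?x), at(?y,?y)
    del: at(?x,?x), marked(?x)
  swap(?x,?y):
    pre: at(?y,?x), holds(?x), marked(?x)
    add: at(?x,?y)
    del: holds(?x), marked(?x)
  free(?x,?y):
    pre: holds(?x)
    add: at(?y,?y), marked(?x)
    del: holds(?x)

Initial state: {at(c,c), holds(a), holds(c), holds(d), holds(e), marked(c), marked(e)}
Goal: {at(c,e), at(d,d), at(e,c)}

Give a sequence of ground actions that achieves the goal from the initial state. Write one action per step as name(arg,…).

1. bind(c,e)  →  {at(e,c), at(e,e), holds(a), holds(c), holds(d), holds(e), marked(e)}
2. bind(e,c)  →  {at(c,c), at(c,e), at(e,c), holds(a), holds(c), holds(d), holds(e)}
3. grab(c,d)  →  {at(c,e), at(d,d), at(e,c), holds(a), holds(c), holds(e), marked(d)}

bind(c,e); bind(e,c); grab(c,d)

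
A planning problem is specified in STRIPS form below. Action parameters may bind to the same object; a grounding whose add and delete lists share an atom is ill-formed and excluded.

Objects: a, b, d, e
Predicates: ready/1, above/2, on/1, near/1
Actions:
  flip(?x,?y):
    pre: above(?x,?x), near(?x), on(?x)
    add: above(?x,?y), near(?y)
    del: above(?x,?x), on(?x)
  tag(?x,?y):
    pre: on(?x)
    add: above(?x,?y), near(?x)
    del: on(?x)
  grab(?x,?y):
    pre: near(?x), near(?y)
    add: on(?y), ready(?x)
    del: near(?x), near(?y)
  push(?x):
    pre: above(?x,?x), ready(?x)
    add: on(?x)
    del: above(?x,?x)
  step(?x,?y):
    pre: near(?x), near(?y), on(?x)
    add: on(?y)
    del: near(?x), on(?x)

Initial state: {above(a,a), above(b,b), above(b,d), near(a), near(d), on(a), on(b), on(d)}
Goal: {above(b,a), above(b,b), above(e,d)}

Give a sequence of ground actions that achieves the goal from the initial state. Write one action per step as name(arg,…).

1. flip(a,e)  →  {above(a,e), above(b,b), above(b,d), near(a), near(d), near(e), on(b), on(d)}
2. tag(b,a)  →  {above(a,e), above(b,a), above(b,b), above(b,d), near(a), near(b), near(d), near(e), on(d)}
3. grab(a,e)  →  {above(a,e), above(b,a), above(b,b), above(b,d), near(b), near(d), on(d), on(e), ready(a)}
4. tag(e,d)  →  {above(a,e), above(b,a), above(b,b), above(b,d), above(e,d), near(b), near(d), near(e), on(d), ready(a)}

flip(a,e); tag(b,a); grab(a,e); tag(e,d)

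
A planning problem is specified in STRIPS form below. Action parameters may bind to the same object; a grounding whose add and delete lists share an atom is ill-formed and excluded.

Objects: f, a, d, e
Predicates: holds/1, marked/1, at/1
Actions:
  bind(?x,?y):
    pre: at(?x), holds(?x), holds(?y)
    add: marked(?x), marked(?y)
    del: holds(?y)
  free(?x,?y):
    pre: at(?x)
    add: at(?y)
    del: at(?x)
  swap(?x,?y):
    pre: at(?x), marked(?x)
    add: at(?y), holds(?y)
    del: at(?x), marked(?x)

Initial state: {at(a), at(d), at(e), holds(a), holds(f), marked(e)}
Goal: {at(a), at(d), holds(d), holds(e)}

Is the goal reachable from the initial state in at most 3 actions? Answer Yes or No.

1. bind(a,f)  →  {at(a), at(d), at(e), holds(a), marked(a), marked(e), marked(f)}
2. free(d,f)  →  {at(a), at(e), at(f), holds(a), marked(a), marked(e), marked(f)}
3. swap(f,e)  →  {at(a), at(e), holds(a), holds(e), marked(a), marked(e)}
4. swap(e,d)  →  {at(a), at(d), holds(a), holds(d), holds(e), marked(a)}
optimal plan length = 4; 4 > 3

No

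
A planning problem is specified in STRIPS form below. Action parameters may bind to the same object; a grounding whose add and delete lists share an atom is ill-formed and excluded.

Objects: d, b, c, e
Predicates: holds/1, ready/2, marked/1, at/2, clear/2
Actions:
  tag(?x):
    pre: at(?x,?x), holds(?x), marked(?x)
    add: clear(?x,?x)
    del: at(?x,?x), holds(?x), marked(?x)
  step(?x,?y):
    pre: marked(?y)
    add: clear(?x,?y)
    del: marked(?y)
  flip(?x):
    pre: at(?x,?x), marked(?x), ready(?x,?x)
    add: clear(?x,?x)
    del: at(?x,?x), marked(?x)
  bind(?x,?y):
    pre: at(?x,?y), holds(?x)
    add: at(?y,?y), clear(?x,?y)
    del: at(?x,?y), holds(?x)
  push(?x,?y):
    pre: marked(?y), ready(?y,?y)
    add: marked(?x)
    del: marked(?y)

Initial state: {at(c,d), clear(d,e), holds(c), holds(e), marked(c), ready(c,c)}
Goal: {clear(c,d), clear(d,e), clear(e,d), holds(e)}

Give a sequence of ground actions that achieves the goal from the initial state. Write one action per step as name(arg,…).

1. bind(c,d)  →  {at(d,d), clear(c,d), clear(d,e), holds(e), marked(c), ready(c,c)}
2. push(d,c)  →  {at(d,d), clear(c,d), clear(d,e), holds(e), marked(d), ready(c,c)}
3. step(e,d)  →  {at(d,d), clear(c,d), clear(d,e), clear(e,d), holds(e), ready(c,c)}

bind(c,d); push(d,c); step(e,d)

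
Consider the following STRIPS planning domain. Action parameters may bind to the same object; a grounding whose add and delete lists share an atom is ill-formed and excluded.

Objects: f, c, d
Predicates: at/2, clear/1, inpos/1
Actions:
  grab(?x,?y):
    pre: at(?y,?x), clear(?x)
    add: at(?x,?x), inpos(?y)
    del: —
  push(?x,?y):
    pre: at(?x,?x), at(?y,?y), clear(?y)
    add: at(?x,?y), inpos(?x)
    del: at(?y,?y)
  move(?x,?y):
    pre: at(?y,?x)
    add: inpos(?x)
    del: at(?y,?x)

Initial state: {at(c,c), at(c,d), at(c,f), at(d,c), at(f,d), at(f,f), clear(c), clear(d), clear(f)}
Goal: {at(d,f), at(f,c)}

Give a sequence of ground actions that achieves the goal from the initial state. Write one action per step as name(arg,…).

1. grab(d,f)  →  {at(c,c), at(c,d), at(c,f), at(d,c), at(d,d), at(f,d), at(f,f), clear(c), clear(d), clear(f), inpos(f)}
2. push(f,c)  →  {at(c,d), at(c,f), at(d,c), at(d,d), at(f,c), at(f,d), at(f,f), clear(c), clear(d), clear(f), inpos(f)}
3. push(d,f)  →  {at(c,d), at(c,f), at(d,c), at(d,d), at(d,f), at(f,c), at(f,d), clear(c), clear(d), clear(f), inpos(d), inpos(f)}

grab(d,f); push(f,c); push(d,f)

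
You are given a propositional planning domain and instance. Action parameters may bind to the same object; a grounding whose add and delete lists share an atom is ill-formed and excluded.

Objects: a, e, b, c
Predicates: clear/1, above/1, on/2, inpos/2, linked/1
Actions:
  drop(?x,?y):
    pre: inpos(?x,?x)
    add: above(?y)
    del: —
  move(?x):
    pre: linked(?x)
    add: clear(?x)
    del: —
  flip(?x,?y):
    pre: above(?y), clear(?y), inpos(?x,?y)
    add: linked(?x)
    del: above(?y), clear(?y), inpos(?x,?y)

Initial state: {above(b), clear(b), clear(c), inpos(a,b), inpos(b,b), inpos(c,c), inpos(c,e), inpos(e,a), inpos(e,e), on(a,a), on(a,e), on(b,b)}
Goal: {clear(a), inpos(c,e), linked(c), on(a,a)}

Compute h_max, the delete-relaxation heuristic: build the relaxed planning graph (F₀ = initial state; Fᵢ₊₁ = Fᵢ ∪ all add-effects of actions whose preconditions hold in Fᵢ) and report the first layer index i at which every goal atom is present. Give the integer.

F0 = init (12 atoms)
F1 = F0 ∪ {above(a), above(c), above(e), linked(a), linked(b)}  (17 atoms)
F2 = F1 ∪ {clear(a), linked(c)}  (19 atoms)
goal ⊆ F2  ⇒  h_max = 2

2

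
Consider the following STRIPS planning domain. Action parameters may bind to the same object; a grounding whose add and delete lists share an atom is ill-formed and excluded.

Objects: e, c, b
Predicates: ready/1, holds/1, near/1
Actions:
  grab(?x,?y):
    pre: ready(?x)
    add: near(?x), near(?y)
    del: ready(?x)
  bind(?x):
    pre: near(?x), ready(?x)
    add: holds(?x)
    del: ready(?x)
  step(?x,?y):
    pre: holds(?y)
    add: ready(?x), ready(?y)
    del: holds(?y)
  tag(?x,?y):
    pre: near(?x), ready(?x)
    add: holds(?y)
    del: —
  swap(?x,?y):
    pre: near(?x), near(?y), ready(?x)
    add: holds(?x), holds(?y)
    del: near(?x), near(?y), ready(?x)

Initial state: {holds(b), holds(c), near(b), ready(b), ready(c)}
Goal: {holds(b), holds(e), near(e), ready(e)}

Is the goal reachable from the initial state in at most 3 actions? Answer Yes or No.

Yes

1. grab(c,e)  →  {holds(b), holds(c), near(b), near(c), near(e), ready(b)}
2. step(e,c)  →  {holds(b), near(b), near(c), near(e), ready(b), ready(c), ready(e)}
3. tag(e,e)  →  {holds(b), holds(e), near(b), near(c), near(e), ready(b), ready(c), ready(e)}
optimal plan length = 3; 3 ≤ 3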